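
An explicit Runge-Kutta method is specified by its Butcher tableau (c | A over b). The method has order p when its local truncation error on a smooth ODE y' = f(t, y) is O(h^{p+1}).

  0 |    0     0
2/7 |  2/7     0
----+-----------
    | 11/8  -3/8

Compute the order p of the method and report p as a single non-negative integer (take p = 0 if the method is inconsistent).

1

b = (11/8, -3/8)
c = (0, 2/7)
Σ b_i: 11/8·1 + (-3/8)·1 = 1 ✓
b·c: (-3/8)·2/7 = -3/28 ≠ 1/2 ⇒ order 1.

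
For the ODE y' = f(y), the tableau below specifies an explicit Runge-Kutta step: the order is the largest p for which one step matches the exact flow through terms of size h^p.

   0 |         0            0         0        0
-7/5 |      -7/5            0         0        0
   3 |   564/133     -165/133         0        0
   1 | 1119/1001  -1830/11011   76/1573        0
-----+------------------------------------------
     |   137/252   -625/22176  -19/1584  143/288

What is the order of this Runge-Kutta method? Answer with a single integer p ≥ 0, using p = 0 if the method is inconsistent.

4

b = (137/252, -625/22176, -19/1584, 143/288)
c = (0, -7/5, 3, 1)
Ac = (0, 0, 33/19, 54/143)
Σ b_i: 137/252·1 + (-625/22176)·1 + (-19/1584)·1 + 143/288·1 = 1 ✓
b·c: (-625/22176)·(-7/5) + (-19/1584)·3 + 143/288·1 = 1/2 ✓
b·c²: (-625/22176)·49/25 + (-19/1584)·9 + 143/288·1 = 1/3 ✓
b·Ac: (-19/1584)·33/19 + 143/288·54/143 = 1/6 ✓
b·c³: (-625/22176)·(-343/125) + (-19/1584)·27 + 143/288·1 = 1/4 ✓
b·(c∘Ac): (-19/1584)·99/19 + 143/288·54/143 = 1/8 ✓
b·Ac²: (-19/1584)·(-231/95) + 143/288·6/55 = 1/12 ✓
b·A²c: 143/288·12/143 = 1/24 ✓; 4 stages ⇒ order 4.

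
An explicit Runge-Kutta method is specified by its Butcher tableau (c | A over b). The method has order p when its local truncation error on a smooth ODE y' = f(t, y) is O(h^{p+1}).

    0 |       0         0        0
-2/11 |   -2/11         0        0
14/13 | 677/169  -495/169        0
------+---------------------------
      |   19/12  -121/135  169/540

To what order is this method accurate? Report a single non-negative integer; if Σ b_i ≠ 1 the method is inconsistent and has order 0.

3

b = (19/12, -121/135, 169/540)
c = (0, -2/11, 14/13)
Ac = (0, 0, 90/169)
Σ b_i: 19/12·1 + (-121/135)·1 + 169/540·1 = 1 ✓
b·c: (-121/135)·(-2/11) + 169/540·14/13 = 1/2 ✓
b·c²: (-121/135)·4/121 + 169/540·196/169 = 1/3 ✓
b·Ac: 169/540·90/169 = 1/6 ✓; 3 stages ⇒ order 3.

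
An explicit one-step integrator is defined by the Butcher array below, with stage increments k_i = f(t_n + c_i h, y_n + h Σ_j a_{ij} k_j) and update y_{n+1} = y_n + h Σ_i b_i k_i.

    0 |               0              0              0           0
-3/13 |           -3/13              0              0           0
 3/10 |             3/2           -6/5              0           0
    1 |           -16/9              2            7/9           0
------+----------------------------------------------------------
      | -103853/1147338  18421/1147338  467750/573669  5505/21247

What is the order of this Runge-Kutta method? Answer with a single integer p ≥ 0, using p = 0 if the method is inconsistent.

3

b = (-103853/1147338, 18421/1147338, 467750/573669, 5505/21247)
c = (0, -3/13, 3/10, 1)
Ac = (0, 0, 18/65, -89/390)
Σ b_i: (-103853/1147338)·1 + 18421/1147338·1 + 467750/573669·1 + 5505/21247·1 = 1 ✓
b·c: 18421/1147338·(-3/13) + 467750/573669·3/10 + 5505/21247·1 = 1/2 ✓
b·c²: 18421/1147338·9/169 + 467750/573669·9/100 + 5505/21247·1 = 1/3 ✓
b·Ac: 467750/573669·18/65 + 5505/21247·(-89/390) = 1/6 ✓
b·c³: 18421/1147338·(-27/2197) + 467750/573669·27/1000 + 5505/21247·1 = 310365/1104844 ≠ 1/4 ⇒ order 3.
b·(c∘Ac): 467750/573669·27/325 + 5505/21247·(-89/390) = 4757/552422 ≠ 1/8
b·Ac²: 467750/573669·(-54/845) + 5505/21247·2983/16900 = -35209/5524220 ≠ 1/12
b·A²c: 5505/21247·14/65 = 15414/276211 ≠ 1/24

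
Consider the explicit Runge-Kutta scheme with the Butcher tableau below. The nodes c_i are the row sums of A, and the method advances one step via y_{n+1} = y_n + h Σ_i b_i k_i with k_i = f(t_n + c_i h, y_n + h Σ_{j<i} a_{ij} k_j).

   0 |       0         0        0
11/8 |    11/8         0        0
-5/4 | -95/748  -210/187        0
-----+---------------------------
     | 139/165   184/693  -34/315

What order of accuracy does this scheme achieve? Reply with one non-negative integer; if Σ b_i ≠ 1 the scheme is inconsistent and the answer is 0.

3

b = (139/165, 184/693, -34/315)
c = (0, 11/8, -5/4)
Ac = (0, 0, -105/68)
Σ b_i: 139/165·1 + 184/693·1 + (-34/315)·1 = 1 ✓
b·c: 184/693·11/8 + (-34/315)·(-5/4) = 1/2 ✓
b·c²: 184/693·121/64 + (-34/315)·25/16 = 1/3 ✓
b·Ac: (-34/315)·(-105/68) = 1/6 ✓; 3 stages ⇒ order 3.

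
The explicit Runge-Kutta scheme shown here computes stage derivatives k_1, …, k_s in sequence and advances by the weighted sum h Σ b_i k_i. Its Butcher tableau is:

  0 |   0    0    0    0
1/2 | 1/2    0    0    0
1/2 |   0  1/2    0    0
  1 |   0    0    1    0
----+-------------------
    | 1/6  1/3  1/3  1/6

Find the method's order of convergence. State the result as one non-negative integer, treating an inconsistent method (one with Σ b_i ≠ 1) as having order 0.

b = (1/6, 1/3, 1/3, 1/6)
c = (0, 1/2, 1/2, 1)
Ac = (0, 0, 1/4, 1/2)
Σ b_i: 1/6·1 + 1/3·1 + 1/3·1 + 1/6·1 = 1 ✓
b·c: 1/3·1/2 + 1/3·1/2 + 1/6·1 = 1/2 ✓
b·c²: 1/3·1/4 + 1/3·1/4 + 1/6·1 = 1/3 ✓
b·Ac: 1/3·1/4 + 1/6·1/2 = 1/6 ✓
b·c³: 1/3·1/8 + 1/3·1/8 + 1/6·1 = 1/4 ✓
b·(c∘Ac): 1/3·1/8 + 1/6·1/2 = 1/8 ✓
b·Ac²: 1/3·1/8 + 1/6·1/4 = 1/12 ✓
b·A²c: 1/6·1/4 = 1/24 ✓; 4 stages ⇒ order 4.

4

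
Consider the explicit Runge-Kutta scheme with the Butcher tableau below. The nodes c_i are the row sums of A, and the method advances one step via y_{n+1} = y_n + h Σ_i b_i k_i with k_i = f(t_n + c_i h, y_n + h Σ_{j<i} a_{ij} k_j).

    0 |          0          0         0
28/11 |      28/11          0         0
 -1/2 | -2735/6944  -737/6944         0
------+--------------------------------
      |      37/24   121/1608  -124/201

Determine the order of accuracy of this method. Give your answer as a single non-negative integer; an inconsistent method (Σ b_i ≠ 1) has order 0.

3

b = (37/24, 121/1608, -124/201)
c = (0, 28/11, -1/2)
Ac = (0, 0, -67/248)
Σ b_i: 37/24·1 + 121/1608·1 + (-124/201)·1 = 1 ✓
b·c: 121/1608·28/11 + (-124/201)·(-1/2) = 1/2 ✓
b·c²: 121/1608·784/121 + (-124/201)·1/4 = 1/3 ✓
b·Ac: (-124/201)·(-67/248) = 1/6 ✓; 3 stages ⇒ order 3.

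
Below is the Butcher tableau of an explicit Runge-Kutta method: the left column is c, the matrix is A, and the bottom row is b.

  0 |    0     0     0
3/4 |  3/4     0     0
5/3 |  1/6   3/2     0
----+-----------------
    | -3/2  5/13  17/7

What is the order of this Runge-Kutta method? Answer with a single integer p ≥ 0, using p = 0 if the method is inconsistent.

0

b = (-3/2, 5/13, 17/7)
c = (0, 3/4, 5/3)
Ac = (0, 0, 9/8)
Σ b_i: (-3/2)·1 + 5/13·1 + 17/7·1 = 239/182 ≠ 1 ⇒ order 0.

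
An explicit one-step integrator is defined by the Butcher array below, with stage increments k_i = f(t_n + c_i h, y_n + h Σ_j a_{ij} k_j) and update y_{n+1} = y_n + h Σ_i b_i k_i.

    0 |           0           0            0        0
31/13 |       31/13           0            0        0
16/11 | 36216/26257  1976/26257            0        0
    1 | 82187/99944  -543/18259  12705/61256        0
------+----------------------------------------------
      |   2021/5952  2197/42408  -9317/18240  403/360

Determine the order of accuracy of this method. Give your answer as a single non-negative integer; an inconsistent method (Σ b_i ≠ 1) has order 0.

4

b = (2021/5952, 2197/42408, -9317/18240, 403/360)
c = (0, 31/13, 16/11, 1)
Ac = (0, 0, 152/847, 3/13)
Σ b_i: 2021/5952·1 + 2197/42408·1 + (-9317/18240)·1 + 403/360·1 = 1 ✓
b·c: 2197/42408·31/13 + (-9317/18240)·16/11 + 403/360·1 = 1/2 ✓
b·c²: 2197/42408·961/169 + (-9317/18240)·256/121 + 403/360·1 = 1/3 ✓
b·Ac: (-9317/18240)·152/847 + 403/360·3/13 = 1/6 ✓
b·c³: 2197/42408·29791/2197 + (-9317/18240)·4096/1331 + 403/360·1 = 1/4 ✓
b·(c∘Ac): (-9317/18240)·2432/9317 + 403/360·3/13 = 1/8 ✓
b·Ac²: (-9317/18240)·4712/11011 + 403/360·1413/5239 = 1/12 ✓
b·A²c: 403/360·15/403 = 1/24 ✓; 4 stages ⇒ order 4.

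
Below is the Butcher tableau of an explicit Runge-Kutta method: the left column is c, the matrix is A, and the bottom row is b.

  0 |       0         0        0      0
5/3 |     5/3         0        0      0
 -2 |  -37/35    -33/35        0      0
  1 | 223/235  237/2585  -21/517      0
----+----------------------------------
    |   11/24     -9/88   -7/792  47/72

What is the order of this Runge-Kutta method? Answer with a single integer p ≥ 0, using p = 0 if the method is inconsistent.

b = (11/24, -9/88, -7/792, 47/72)
c = (0, 5/3, -2, 1)
Ac = (0, 0, -11/7, 11/47)
Σ b_i: 11/24·1 + (-9/88)·1 + (-7/792)·1 + 47/72·1 = 1 ✓
b·c: (-9/88)·5/3 + (-7/792)·(-2) + 47/72·1 = 1/2 ✓
b·c²: (-9/88)·25/9 + (-7/792)·4 + 47/72·1 = 1/3 ✓
b·Ac: (-7/792)·(-11/7) + 47/72·11/47 = 1/6 ✓
b·c³: (-9/88)·125/27 + (-7/792)·(-8) + 47/72·1 = 1/4 ✓
b·(c∘Ac): (-7/792)·22/7 + 47/72·11/47 = 1/8 ✓
b·Ac²: (-7/792)·(-55/21) + 47/72·13/141 = 1/12 ✓
b·A²c: 47/72·3/47 = 1/24 ✓; 4 stages ⇒ order 4.

4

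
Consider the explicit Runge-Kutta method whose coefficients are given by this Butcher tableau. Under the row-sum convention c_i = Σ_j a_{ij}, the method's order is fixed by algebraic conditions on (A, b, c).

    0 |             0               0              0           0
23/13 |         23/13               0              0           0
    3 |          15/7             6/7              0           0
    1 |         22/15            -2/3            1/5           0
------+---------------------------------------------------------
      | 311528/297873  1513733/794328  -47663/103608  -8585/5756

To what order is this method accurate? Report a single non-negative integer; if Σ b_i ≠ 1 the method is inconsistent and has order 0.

b = (311528/297873, 1513733/794328, -47663/103608, -8585/5756)
c = (0, 23/13, 3, 1)
Ac = (0, 0, 138/91, -113/195)
Σ b_i: 311528/297873·1 + 1513733/794328·1 + (-47663/103608)·1 + (-8585/5756)·1 = 1 ✓
b·c: 1513733/794328·23/13 + (-47663/103608)·3 + (-8585/5756)·1 = 1/2 ✓
b·c²: 1513733/794328·529/169 + (-47663/103608)·9 + (-8585/5756)·1 = 1/3 ✓
b·Ac: (-47663/103608)·138/91 + (-8585/5756)·(-113/195) = 1/6 ✓
b·c³: 1513733/794328·12167/2197 + (-47663/103608)·27 + (-8585/5756)·1 = -28999/8634 ≠ 1/4 ⇒ order 3.
b·(c∘Ac): (-47663/103608)·414/91 + (-8585/5756)·(-113/195) = -68950/56121 ≠ 1/8
b·Ac²: (-47663/103608)·3174/1183 + (-8585/5756)·(-727/2535) = -90527/112242 ≠ 1/12
b·A²c: (-8585/5756)·138/455 = -118473/261898 ≠ 1/24

3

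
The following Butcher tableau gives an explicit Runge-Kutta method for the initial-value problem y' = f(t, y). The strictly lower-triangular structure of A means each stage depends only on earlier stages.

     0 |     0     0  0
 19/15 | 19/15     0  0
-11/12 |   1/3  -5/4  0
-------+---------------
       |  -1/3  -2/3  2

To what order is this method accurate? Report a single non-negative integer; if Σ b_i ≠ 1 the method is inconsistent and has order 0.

1

b = (-1/3, -2/3, 2)
c = (0, 19/15, -11/12)
Ac = (0, 0, -19/12)
Σ b_i: (-1/3)·1 + (-2/3)·1 + 2·1 = 1 ✓
b·c: (-2/3)·19/15 + 2·(-11/12) = -241/90 ≠ 1/2 ⇒ order 1.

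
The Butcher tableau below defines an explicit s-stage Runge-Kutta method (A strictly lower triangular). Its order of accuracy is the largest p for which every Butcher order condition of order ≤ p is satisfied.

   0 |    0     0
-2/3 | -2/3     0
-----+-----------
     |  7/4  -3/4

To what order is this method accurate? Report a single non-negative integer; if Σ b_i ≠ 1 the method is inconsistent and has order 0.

b = (7/4, -3/4)
c = (0, -2/3)
Σ b_i: 7/4·1 + (-3/4)·1 = 1 ✓
b·c: (-3/4)·(-2/3) = 1/2 ✓; 2 stages ⇒ order 2.

2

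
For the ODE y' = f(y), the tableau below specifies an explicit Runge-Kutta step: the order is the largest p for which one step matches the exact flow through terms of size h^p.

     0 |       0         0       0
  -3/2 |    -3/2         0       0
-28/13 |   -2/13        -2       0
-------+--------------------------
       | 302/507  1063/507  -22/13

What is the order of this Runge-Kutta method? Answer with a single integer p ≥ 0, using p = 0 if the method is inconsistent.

2

b = (302/507, 1063/507, -22/13)
c = (0, -3/2, -28/13)
Ac = (0, 0, 3)
Σ b_i: 302/507·1 + 1063/507·1 + (-22/13)·1 = 1 ✓
b·c: 1063/507·(-3/2) + (-22/13)·(-28/13) = 1/2 ✓
b·c²: 1063/507·9/4 + (-22/13)·784/169 = -27535/8788 ≠ 1/3 ⇒ order 2.
b·Ac: (-22/13)·3 = -66/13 ≠ 1/6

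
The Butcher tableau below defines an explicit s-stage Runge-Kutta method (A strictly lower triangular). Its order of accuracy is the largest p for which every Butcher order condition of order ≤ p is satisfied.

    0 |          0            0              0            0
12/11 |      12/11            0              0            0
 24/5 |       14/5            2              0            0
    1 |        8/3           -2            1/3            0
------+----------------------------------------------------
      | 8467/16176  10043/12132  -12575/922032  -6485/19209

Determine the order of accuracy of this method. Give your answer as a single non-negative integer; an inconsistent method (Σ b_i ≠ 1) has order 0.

3

b = (8467/16176, 10043/12132, -12575/922032, -6485/19209)
c = (0, 12/11, 24/5, 1)
Ac = (0, 0, 24/11, -32/55)
Σ b_i: 8467/16176·1 + 10043/12132·1 + (-12575/922032)·1 + (-6485/19209)·1 = 1 ✓
b·c: 10043/12132·12/11 + (-12575/922032)·24/5 + (-6485/19209)·1 = 1/2 ✓
b·c²: 10043/12132·144/121 + (-12575/922032)·576/25 + (-6485/19209)·1 = 1/3 ✓
b·Ac: (-12575/922032)·24/11 + (-6485/19209)·(-32/55) = 1/6 ✓
b·c³: 10043/12132·1728/1331 + (-12575/922032)·13824/125 + (-6485/19209)·1 = -42881/55605 ≠ 1/4 ⇒ order 3.
b·(c∘Ac): (-12575/922032)·576/55 + (-6485/19209)·(-32/55) = 596/11121 ≠ 1/8
b·Ac²: (-12575/922032)·288/121 + (-6485/19209)·16032/3025 = -641538/352165 ≠ 1/12
b·A²c: (-6485/19209)·8/11 = -51880/211299 ≠ 1/24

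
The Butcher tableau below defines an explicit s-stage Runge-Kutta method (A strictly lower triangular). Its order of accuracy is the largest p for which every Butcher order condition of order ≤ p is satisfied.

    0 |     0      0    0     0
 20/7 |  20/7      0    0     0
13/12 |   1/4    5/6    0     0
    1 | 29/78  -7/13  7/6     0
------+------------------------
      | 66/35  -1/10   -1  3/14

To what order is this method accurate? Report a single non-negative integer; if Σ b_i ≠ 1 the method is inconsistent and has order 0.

b = (66/35, -1/10, -1, 3/14)
c = (0, 20/7, 13/12, 1)
Ac = (0, 0, 50/21, -257/936)
Σ b_i: 66/35·1 + (-1/10)·1 + (-1)·1 + 3/14·1 = 1 ✓
b·c: (-1/10)·20/7 + (-1)·13/12 + 3/14·1 = -97/84 ≠ 1/2 ⇒ order 1.

1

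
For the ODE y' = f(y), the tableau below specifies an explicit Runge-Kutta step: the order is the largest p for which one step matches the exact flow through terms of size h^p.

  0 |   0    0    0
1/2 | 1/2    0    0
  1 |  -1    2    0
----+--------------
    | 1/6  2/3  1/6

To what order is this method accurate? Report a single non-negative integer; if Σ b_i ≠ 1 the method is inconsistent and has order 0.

3

b = (1/6, 2/3, 1/6)
c = (0, 1/2, 1)
Ac = (0, 0, 1)
Σ b_i: 1/6·1 + 2/3·1 + 1/6·1 = 1 ✓
b·c: 2/3·1/2 + 1/6·1 = 1/2 ✓
b·c²: 2/3·1/4 + 1/6·1 = 1/3 ✓
b·Ac: 1/6·1 = 1/6 ✓; 3 stages ⇒ order 3.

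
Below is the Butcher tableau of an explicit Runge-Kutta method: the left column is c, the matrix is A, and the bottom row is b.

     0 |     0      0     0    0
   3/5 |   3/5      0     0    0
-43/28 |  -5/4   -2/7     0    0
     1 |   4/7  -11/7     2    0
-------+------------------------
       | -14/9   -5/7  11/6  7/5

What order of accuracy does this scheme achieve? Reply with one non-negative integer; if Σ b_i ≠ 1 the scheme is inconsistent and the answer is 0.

b = (-14/9, -5/7, 11/6, 7/5)
c = (0, 3/5, -43/28, 1)
Ac = (0, 0, -6/35, -281/70)
Σ b_i: (-14/9)·1 + (-5/7)·1 + 11/6·1 + 7/5·1 = 607/630 ≠ 1 ⇒ order 0.

0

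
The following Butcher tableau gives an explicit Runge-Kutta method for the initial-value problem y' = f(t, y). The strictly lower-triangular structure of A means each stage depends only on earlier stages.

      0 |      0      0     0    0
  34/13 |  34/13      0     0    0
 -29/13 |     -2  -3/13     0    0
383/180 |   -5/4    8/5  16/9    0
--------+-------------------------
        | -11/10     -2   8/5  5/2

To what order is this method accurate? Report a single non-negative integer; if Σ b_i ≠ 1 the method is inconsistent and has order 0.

1

b = (-11/10, -2, 8/5, 5/2)
c = (0, 34/13, -29/13, 383/180)
Ac = (0, 0, -102/169, 128/585)
Σ b_i: (-11/10)·1 + (-2)·1 + 8/5·1 + 5/2·1 = 1 ✓
b·c: (-2)·34/13 + 8/5·(-29/13) + 5/2·383/180 = -1253/360 ≠ 1/2 ⇒ order 1.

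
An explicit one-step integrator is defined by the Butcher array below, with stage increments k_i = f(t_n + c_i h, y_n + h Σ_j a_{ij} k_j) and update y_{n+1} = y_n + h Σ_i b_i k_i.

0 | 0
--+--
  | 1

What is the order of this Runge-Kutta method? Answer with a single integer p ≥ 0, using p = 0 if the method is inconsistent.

b = (1)
c = (0)
Σ b_i: 1·1 = 1 ✓; 1 stage ⇒ order 1.

1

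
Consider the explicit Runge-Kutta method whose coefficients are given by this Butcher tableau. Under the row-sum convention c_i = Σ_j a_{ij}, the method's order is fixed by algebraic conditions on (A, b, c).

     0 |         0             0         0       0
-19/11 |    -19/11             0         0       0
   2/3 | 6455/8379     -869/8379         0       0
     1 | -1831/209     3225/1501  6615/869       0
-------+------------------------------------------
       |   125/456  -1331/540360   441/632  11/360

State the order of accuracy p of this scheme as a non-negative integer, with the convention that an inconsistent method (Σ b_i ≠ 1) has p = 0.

b = (125/456, -1331/540360, 441/632, 11/360)
c = (0, -19/11, 2/3, 1)
Ac = (0, 0, 79/441, 15/11)
Σ b_i: 125/456·1 + (-1331/540360)·1 + 441/632·1 + 11/360·1 = 1 ✓
b·c: (-1331/540360)·(-19/11) + 441/632·2/3 + 11/360·1 = 1/2 ✓
b·c²: (-1331/540360)·361/121 + 441/632·4/9 + 11/360·1 = 1/3 ✓
b·Ac: 441/632·79/441 + 11/360·15/11 = 1/6 ✓
b·c³: (-1331/540360)·(-6859/1331) + 441/632·8/27 + 11/360·1 = 1/4 ✓
b·(c∘Ac): 441/632·158/1323 + 11/360·15/11 = 1/8 ✓
b·Ac²: 441/632·(-1501/4851) + 11/360·1185/121 = 1/12 ✓
b·A²c: 11/360·15/11 = 1/24 ✓; 4 stages ⇒ order 4.

4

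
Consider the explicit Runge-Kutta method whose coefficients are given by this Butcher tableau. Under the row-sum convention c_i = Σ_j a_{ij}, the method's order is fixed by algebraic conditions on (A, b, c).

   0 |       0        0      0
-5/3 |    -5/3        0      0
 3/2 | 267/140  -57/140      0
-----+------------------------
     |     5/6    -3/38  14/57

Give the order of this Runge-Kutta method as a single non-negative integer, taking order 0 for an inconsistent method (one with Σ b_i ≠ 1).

b = (5/6, -3/38, 14/57)
c = (0, -5/3, 3/2)
Ac = (0, 0, 19/28)
Σ b_i: 5/6·1 + (-3/38)·1 + 14/57·1 = 1 ✓
b·c: (-3/38)·(-5/3) + 14/57·3/2 = 1/2 ✓
b·c²: (-3/38)·25/9 + 14/57·9/4 = 1/3 ✓
b·Ac: 14/57·19/28 = 1/6 ✓; 3 stages ⇒ order 3.

3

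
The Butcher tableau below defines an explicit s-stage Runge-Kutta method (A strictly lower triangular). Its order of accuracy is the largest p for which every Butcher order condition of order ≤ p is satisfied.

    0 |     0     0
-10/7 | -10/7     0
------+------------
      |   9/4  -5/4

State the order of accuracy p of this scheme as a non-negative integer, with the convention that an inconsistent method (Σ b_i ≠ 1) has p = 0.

1

b = (9/4, -5/4)
c = (0, -10/7)
Σ b_i: 9/4·1 + (-5/4)·1 = 1 ✓
b·c: (-5/4)·(-10/7) = 25/14 ≠ 1/2 ⇒ order 1.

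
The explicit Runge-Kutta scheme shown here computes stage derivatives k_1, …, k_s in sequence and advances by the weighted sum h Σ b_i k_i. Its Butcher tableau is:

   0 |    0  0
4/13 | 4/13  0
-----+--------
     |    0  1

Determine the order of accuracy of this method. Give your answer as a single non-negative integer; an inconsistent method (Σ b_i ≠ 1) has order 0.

b = (0, 1)
c = (0, 4/13)
Σ b_i: 1·1 = 1 ✓
b·c: 1·4/13 = 4/13 ≠ 1/2 ⇒ order 1.

1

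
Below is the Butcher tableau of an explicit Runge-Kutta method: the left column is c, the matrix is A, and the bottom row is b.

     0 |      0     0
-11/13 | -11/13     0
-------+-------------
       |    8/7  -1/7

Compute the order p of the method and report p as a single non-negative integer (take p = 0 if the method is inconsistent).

b = (8/7, -1/7)
c = (0, -11/13)
Σ b_i: 8/7·1 + (-1/7)·1 = 1 ✓
b·c: (-1/7)·(-11/13) = 11/91 ≠ 1/2 ⇒ order 1.

1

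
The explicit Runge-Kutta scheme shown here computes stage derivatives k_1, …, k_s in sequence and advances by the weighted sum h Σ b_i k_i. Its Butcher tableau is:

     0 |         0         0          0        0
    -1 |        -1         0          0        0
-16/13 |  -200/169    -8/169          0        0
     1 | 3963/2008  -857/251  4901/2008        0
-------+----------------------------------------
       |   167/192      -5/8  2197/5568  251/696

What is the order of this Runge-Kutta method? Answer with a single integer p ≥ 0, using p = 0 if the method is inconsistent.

b = (167/192, -5/8, 2197/5568, 251/696)
c = (0, -1, -16/13, 1)
Ac = (0, 0, 8/169, 103/251)
Σ b_i: 167/192·1 + (-5/8)·1 + 2197/5568·1 + 251/696·1 = 1 ✓
b·c: (-5/8)·(-1) + 2197/5568·(-16/13) + 251/696·1 = 1/2 ✓
b·c²: (-5/8)·1 + 2197/5568·256/169 + 251/696·1 = 1/3 ✓
b·Ac: 2197/5568·8/169 + 251/696·103/251 = 1/6 ✓
b·c³: (-5/8)·(-1) + 2197/5568·(-4096/2197) + 251/696·1 = 1/4 ✓
b·(c∘Ac): 2197/5568·(-128/2197) + 251/696·103/251 = 1/8 ✓
b·Ac²: 2197/5568·(-8/169) + 251/696·71/251 = 1/12 ✓
b·A²c: 251/696·29/251 = 1/24 ✓; 4 stages ⇒ order 4.

4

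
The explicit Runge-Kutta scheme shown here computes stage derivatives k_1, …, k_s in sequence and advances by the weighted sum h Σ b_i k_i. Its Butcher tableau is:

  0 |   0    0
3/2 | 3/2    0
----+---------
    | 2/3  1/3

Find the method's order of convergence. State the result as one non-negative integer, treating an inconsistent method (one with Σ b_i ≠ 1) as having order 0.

2

b = (2/3, 1/3)
c = (0, 3/2)
Σ b_i: 2/3·1 + 1/3·1 = 1 ✓
b·c: 1/3·3/2 = 1/2 ✓; 2 stages ⇒ order 2.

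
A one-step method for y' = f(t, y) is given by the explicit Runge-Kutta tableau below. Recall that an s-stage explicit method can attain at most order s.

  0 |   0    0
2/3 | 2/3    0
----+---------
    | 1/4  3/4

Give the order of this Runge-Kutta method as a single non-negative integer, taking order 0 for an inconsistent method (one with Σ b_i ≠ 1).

2

b = (1/4, 3/4)
c = (0, 2/3)
Σ b_i: 1/4·1 + 3/4·1 = 1 ✓
b·c: 3/4·2/3 = 1/2 ✓; 2 stages ⇒ order 2.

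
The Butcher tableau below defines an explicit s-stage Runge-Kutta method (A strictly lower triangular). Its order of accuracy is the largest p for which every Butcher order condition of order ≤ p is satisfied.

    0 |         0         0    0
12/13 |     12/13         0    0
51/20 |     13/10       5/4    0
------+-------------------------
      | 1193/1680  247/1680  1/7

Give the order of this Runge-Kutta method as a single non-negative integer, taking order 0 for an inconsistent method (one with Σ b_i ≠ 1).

b = (1193/1680, 247/1680, 1/7)
c = (0, 12/13, 51/20)
Ac = (0, 0, 15/13)
Σ b_i: 1193/1680·1 + 247/1680·1 + 1/7·1 = 1 ✓
b·c: 247/1680·12/13 + 1/7·51/20 = 1/2 ✓
b·c²: 247/1680·144/169 + 1/7·2601/400 = 38373/36400 ≠ 1/3 ⇒ order 2.
b·Ac: 1/7·15/13 = 15/91 ≠ 1/6

2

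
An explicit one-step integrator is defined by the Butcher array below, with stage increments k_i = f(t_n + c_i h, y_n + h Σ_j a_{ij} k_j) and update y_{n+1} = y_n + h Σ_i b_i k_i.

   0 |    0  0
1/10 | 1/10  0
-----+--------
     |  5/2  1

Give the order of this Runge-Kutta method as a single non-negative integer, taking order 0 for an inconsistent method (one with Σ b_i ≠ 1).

b = (5/2, 1)
c = (0, 1/10)
Σ b_i: 5/2·1 + 1·1 = 7/2 ≠ 1 ⇒ order 0.

0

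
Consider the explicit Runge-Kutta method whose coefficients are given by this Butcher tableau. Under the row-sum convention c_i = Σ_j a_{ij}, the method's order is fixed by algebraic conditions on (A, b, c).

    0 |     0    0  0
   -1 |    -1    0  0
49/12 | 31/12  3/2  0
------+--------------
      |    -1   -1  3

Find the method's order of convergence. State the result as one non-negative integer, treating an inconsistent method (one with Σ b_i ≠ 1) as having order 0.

b = (-1, -1, 3)
c = (0, -1, 49/12)
Ac = (0, 0, -3/2)
Σ b_i: (-1)·1 + (-1)·1 + 3·1 = 1 ✓
b·c: (-1)·(-1) + 3·49/12 = 53/4 ≠ 1/2 ⇒ order 1.

1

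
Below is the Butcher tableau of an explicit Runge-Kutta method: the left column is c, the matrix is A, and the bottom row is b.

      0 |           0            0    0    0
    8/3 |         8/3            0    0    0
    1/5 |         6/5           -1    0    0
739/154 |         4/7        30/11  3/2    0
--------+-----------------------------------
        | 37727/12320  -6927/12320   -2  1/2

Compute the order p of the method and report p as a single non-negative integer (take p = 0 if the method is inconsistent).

b = (37727/12320, -6927/12320, -2, 1/2)
c = (0, 8/3, 1/5, 739/154)
Ac = (0, 0, -8/3, 833/110)
Σ b_i: 37727/12320·1 + (-6927/12320)·1 + (-2)·1 + 1/2·1 = 1 ✓
b·c: (-6927/12320)·8/3 + (-2)·1/5 + 1/2·739/154 = 1/2 ✓
b·c²: (-6927/12320)·64/9 + (-2)·1/25 + 1/2·546121/23716 = 26451043/3557400 ≠ 1/3 ⇒ order 2.
b·Ac: (-2)·(-8/3) + 1/2·833/110 = 6019/660 ≠ 1/6

2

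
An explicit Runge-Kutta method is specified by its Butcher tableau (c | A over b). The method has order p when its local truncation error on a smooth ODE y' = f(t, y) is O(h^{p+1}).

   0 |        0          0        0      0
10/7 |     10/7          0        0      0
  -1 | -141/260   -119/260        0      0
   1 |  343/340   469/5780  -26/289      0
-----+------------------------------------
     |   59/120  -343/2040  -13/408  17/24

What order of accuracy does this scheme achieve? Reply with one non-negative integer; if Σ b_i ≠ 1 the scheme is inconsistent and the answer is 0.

b = (59/120, -343/2040, -13/408, 17/24)
c = (0, 10/7, -1, 1)
Ac = (0, 0, -17/26, 7/34)
Σ b_i: 59/120·1 + (-343/2040)·1 + (-13/408)·1 + 17/24·1 = 1 ✓
b·c: (-343/2040)·10/7 + (-13/408)·(-1) + 17/24·1 = 1/2 ✓
b·c²: (-343/2040)·100/49 + (-13/408)·1 + 17/24·1 = 1/3 ✓
b·Ac: (-13/408)·(-17/26) + 17/24·7/34 = 1/6 ✓
b·c³: (-343/2040)·1000/343 + (-13/408)·(-1) + 17/24·1 = 1/4 ✓
b·(c∘Ac): (-13/408)·17/26 + 17/24·7/34 = 1/8 ✓
b·Ac²: (-13/408)·(-85/91) + 17/24·9/119 = 1/12 ✓
b·A²c: 17/24·1/17 = 1/24 ✓; 4 stages ⇒ order 4.

4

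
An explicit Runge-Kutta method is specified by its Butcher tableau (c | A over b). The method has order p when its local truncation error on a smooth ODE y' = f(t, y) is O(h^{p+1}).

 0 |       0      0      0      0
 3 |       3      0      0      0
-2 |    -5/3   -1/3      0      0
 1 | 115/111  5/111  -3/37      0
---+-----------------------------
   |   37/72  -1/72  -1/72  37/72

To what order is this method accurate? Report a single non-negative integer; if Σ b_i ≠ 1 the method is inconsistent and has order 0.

b = (37/72, -1/72, -1/72, 37/72)
c = (0, 3, -2, 1)
Ac = (0, 0, -1, 11/37)
Σ b_i: 37/72·1 + (-1/72)·1 + (-1/72)·1 + 37/72·1 = 1 ✓
b·c: (-1/72)·3 + (-1/72)·(-2) + 37/72·1 = 1/2 ✓
b·c²: (-1/72)·9 + (-1/72)·4 + 37/72·1 = 1/3 ✓
b·Ac: (-1/72)·(-1) + 37/72·11/37 = 1/6 ✓
b·c³: (-1/72)·27 + (-1/72)·(-8) + 37/72·1 = 1/4 ✓
b·(c∘Ac): (-1/72)·2 + 37/72·11/37 = 1/8 ✓
b·Ac²: (-1/72)·(-3) + 37/72·3/37 = 1/12 ✓
b·A²c: 37/72·3/37 = 1/24 ✓; 4 stages ⇒ order 4.

4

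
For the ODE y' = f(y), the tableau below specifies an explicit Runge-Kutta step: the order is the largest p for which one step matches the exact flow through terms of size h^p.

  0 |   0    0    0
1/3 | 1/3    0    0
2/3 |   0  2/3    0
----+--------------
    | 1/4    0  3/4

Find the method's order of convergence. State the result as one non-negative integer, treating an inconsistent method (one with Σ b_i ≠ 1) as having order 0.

3

b = (1/4, 0, 3/4)
c = (0, 1/3, 2/3)
Ac = (0, 0, 2/9)
Σ b_i: 1/4·1 + 3/4·1 = 1 ✓
b·c: 3/4·2/3 = 1/2 ✓
b·c²: 3/4·4/9 = 1/3 ✓
b·Ac: 3/4·2/9 = 1/6 ✓; 3 stages ⇒ order 3.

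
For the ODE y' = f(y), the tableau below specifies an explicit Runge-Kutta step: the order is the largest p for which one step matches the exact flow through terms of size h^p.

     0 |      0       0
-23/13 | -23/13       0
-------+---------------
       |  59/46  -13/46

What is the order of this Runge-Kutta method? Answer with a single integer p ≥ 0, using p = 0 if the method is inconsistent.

2

b = (59/46, -13/46)
c = (0, -23/13)
Σ b_i: 59/46·1 + (-13/46)·1 = 1 ✓
b·c: (-13/46)·(-23/13) = 1/2 ✓; 2 stages ⇒ order 2.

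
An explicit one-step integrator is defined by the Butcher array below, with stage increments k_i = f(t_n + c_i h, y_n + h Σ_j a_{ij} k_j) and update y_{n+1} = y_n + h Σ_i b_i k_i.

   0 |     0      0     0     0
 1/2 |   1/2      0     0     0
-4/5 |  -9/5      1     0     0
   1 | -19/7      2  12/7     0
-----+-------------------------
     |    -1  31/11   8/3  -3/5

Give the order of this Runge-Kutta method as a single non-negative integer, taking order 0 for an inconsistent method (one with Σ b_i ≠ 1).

0

b = (-1, 31/11, 8/3, -3/5)
c = (0, 1/2, -4/5, 1)
Ac = (0, 0, 1/2, -13/35)
Σ b_i: (-1)·1 + 31/11·1 + 8/3·1 + (-3/5)·1 = 641/165 ≠ 1 ⇒ order 0.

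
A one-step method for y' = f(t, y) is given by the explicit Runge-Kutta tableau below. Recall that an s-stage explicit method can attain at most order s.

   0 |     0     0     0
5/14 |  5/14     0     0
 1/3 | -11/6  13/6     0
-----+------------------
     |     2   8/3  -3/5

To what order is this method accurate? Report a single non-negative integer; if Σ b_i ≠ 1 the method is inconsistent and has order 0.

b = (2, 8/3, -3/5)
c = (0, 5/14, 1/3)
Ac = (0, 0, 65/84)
Σ b_i: 2·1 + 8/3·1 + (-3/5)·1 = 61/15 ≠ 1 ⇒ order 0.

0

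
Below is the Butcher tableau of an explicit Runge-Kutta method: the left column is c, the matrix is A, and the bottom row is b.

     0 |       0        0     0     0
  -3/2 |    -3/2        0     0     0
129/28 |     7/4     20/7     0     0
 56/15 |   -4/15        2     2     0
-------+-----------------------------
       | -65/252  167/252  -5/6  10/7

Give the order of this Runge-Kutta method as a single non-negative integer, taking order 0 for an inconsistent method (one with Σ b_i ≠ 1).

b = (-65/252, 167/252, -5/6, 10/7)
c = (0, -3/2, 129/28, 56/15)
Ac = (0, 0, -30/7, 87/14)
Σ b_i: (-65/252)·1 + 167/252·1 + (-5/6)·1 + 10/7·1 = 1 ✓
b·c: 167/252·(-3/2) + (-5/6)·129/28 + 10/7·56/15 = 1/2 ✓
b·c²: 167/252·9/4 + (-5/6)·16641/784 + 10/7·3136/225 = 262063/70560 ≠ 1/3 ⇒ order 2.
b·Ac: (-5/6)·(-30/7) + 10/7·87/14 = 610/49 ≠ 1/6

2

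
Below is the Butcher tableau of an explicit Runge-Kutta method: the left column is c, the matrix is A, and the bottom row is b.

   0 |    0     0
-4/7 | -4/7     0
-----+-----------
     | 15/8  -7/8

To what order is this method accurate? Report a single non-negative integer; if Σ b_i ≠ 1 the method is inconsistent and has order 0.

b = (15/8, -7/8)
c = (0, -4/7)
Σ b_i: 15/8·1 + (-7/8)·1 = 1 ✓
b·c: (-7/8)·(-4/7) = 1/2 ✓; 2 stages ⇒ order 2.

2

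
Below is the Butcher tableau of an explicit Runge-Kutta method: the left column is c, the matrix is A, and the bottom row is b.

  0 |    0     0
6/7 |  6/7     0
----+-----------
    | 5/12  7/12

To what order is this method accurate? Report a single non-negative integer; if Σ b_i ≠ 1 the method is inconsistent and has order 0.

2

b = (5/12, 7/12)
c = (0, 6/7)
Σ b_i: 5/12·1 + 7/12·1 = 1 ✓
b·c: 7/12·6/7 = 1/2 ✓; 2 stages ⇒ order 2.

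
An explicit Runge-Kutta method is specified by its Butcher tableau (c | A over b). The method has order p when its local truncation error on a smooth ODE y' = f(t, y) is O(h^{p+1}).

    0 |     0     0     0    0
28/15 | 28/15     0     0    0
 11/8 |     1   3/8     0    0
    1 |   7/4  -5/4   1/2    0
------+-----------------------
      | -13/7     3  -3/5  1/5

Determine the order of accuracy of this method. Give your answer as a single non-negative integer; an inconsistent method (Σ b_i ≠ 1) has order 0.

0

b = (-13/7, 3, -3/5, 1/5)
c = (0, 28/15, 11/8, 1)
Ac = (0, 0, 7/10, -79/48)
Σ b_i: (-13/7)·1 + 3·1 + (-3/5)·1 + 1/5·1 = 26/35 ≠ 1 ⇒ order 0.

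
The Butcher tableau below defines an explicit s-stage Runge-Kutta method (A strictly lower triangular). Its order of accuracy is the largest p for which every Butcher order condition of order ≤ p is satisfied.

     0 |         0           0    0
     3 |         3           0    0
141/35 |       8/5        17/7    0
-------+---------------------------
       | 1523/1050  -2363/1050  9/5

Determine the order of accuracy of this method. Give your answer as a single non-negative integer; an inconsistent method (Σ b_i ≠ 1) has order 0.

2

b = (1523/1050, -2363/1050, 9/5)
c = (0, 3, 141/35)
Ac = (0, 0, 51/7)
Σ b_i: 1523/1050·1 + (-2363/1050)·1 + 9/5·1 = 1 ✓
b·c: (-2363/1050)·3 + 9/5·141/35 = 1/2 ✓
b·c²: (-2363/1050)·9 + 9/5·19881/1225 = 109743/12250 ≠ 1/3 ⇒ order 2.
b·Ac: 9/5·51/7 = 459/35 ≠ 1/6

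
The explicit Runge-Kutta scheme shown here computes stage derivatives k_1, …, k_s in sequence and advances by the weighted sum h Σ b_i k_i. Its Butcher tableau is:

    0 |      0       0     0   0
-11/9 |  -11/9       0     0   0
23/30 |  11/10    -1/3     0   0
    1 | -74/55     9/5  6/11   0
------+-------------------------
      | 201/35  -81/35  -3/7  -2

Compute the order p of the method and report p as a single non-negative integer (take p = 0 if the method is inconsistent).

2

b = (201/35, -81/35, -3/7, -2)
c = (0, -11/9, 23/30, 1)
Ac = (0, 0, 11/27, -98/55)
Σ b_i: 201/35·1 + (-81/35)·1 + (-3/7)·1 + (-2)·1 = 1 ✓
b·c: (-81/35)·(-11/9) + (-3/7)·23/30 + (-2)·1 = 1/2 ✓
b·c²: (-81/35)·121/81 + (-3/7)·529/900 + (-2)·1 = -11989/2100 ≠ 1/3 ⇒ order 2.
b·Ac: (-3/7)·11/27 + (-2)·(-98/55) = 11743/3465 ≠ 1/6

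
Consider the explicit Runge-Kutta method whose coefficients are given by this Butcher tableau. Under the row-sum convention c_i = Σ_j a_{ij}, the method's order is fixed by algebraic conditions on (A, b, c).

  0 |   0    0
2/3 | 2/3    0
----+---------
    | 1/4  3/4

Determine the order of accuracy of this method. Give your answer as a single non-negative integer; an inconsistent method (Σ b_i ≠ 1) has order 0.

b = (1/4, 3/4)
c = (0, 2/3)
Σ b_i: 1/4·1 + 3/4·1 = 1 ✓
b·c: 3/4·2/3 = 1/2 ✓; 2 stages ⇒ order 2.

2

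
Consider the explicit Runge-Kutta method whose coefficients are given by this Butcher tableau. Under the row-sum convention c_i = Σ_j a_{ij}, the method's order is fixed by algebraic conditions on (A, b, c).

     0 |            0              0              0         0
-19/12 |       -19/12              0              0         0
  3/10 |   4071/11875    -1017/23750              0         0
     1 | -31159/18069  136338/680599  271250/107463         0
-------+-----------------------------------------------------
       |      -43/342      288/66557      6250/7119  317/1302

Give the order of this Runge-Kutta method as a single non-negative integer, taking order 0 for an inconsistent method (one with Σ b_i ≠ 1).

b = (-43/342, 288/66557, 6250/7119, 317/1302)
c = (0, -19/12, 3/10, 1)
Ac = (0, 0, 339/5000, 279/634)
Σ b_i: (-43/342)·1 + 288/66557·1 + 6250/7119·1 + 317/1302·1 = 1 ✓
b·c: 288/66557·(-19/12) + 6250/7119·3/10 + 317/1302·1 = 1/2 ✓
b·c²: 288/66557·361/144 + 6250/7119·9/100 + 317/1302·1 = 1/3 ✓
b·Ac: 6250/7119·339/5000 + 317/1302·279/634 = 1/6 ✓
b·c³: 288/66557·(-6859/1728) + 6250/7119·27/1000 + 317/1302·1 = 1/4 ✓
b·(c∘Ac): 6250/7119·1017/50000 + 317/1302·279/634 = 1/8 ✓
b·Ac²: 6250/7119·(-2147/20000) + 317/1302·5549/7608 = 1/12 ✓
b·A²c: 317/1302·217/1268 = 1/24 ✓; 4 stages ⇒ order 4.

4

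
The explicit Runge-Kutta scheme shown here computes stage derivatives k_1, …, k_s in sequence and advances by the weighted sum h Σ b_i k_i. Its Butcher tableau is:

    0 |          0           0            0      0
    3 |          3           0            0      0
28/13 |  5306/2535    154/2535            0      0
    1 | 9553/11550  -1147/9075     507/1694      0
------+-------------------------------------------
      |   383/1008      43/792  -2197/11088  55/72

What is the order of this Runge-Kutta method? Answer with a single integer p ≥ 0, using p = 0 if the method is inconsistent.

4

b = (383/1008, 43/792, -2197/11088, 55/72)
c = (0, 3, 28/13, 1)
Ac = (0, 0, 154/845, 73/275)
Σ b_i: 383/1008·1 + 43/792·1 + (-2197/11088)·1 + 55/72·1 = 1 ✓
b·c: 43/792·3 + (-2197/11088)·28/13 + 55/72·1 = 1/2 ✓
b·c²: 43/792·9 + (-2197/11088)·784/169 + 55/72·1 = 1/3 ✓
b·Ac: (-2197/11088)·154/845 + 55/72·73/275 = 1/6 ✓
b·c³: 43/792·27 + (-2197/11088)·21952/2197 + 55/72·1 = 1/4 ✓
b·(c∘Ac): (-2197/11088)·4312/10985 + 55/72·73/275 = 1/8 ✓
b·Ac²: (-2197/11088)·462/845 + 55/72·69/275 = 1/12 ✓
b·A²c: 55/72·3/55 = 1/24 ✓; 4 stages ⇒ order 4.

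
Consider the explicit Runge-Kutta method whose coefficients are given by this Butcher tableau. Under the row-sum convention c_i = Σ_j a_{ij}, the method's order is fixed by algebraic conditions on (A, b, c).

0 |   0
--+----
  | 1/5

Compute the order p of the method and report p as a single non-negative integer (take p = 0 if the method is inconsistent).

b = (1/5)
c = (0)
Σ b_i: 1/5·1 = 1/5 ≠ 1 ⇒ order 0.

0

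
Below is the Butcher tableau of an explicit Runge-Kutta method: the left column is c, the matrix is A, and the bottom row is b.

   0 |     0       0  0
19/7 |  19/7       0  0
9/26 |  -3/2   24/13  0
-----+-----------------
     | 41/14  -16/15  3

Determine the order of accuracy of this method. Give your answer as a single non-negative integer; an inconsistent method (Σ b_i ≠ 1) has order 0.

0

b = (41/14, -16/15, 3)
c = (0, 19/7, 9/26)
Ac = (0, 0, 456/91)
Σ b_i: 41/14·1 + (-16/15)·1 + 3·1 = 1021/210 ≠ 1 ⇒ order 0.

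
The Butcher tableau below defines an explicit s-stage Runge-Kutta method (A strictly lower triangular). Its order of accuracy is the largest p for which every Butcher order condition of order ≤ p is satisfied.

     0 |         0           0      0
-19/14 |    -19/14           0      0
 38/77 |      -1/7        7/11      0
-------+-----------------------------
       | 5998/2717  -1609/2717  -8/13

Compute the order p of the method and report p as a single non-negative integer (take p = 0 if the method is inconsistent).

b = (5998/2717, -1609/2717, -8/13)
c = (0, -19/14, 38/77)
Ac = (0, 0, -19/22)
Σ b_i: 5998/2717·1 + (-1609/2717)·1 + (-8/13)·1 = 1 ✓
b·c: (-1609/2717)·(-19/14) + (-8/13)·38/77 = 1/2 ✓
b·c²: (-1609/2717)·361/196 + (-8/13)·1444/5929 = -382489/308308 ≠ 1/3 ⇒ order 2.
b·Ac: (-8/13)·(-19/22) = 76/143 ≠ 1/6

2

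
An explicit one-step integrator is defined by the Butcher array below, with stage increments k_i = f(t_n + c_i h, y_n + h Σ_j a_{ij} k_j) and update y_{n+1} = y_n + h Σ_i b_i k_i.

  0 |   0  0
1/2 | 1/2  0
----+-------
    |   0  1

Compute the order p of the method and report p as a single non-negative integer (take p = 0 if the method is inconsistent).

2

b = (0, 1)
c = (0, 1/2)
Σ b_i: 1·1 = 1 ✓
b·c: 1·1/2 = 1/2 ✓; 2 stages ⇒ order 2.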